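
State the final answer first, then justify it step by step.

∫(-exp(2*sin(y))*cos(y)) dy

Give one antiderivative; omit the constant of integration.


The answer is -exp(2*sin(y))/2.
Step 1. Substitute u = sin(y), turning ∫(-exp(2*sin(y))*cos(y)) dy into ∫(-exp(2*u)) du: now ∫(-exp(2*u)) du.
Step 2. Evaluate the standard form: now -exp(2*u)/2.
Step 3. Substitute back u = sin(y): now -exp(2*sin(y))/2.
Answer: -exp(2*sin(y))/2.


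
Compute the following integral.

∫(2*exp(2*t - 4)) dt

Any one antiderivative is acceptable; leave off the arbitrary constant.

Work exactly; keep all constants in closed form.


Answer: exp(2*t - 4).


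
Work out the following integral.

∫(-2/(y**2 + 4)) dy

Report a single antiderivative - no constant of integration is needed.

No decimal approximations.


Answer: -atan(y/2).


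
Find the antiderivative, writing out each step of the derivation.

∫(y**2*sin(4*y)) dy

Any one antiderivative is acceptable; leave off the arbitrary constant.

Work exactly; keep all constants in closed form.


Step 1. Integrate ∫(y**2*sin(4*y)) dy by parts with u = y**2, dv = (sin(4*y)) dy, so v = -cos(4*y)/4: now -y**2*cos(4*y)/4 + ∫(y*cos(4*y)/2) dy.
Step 2. Integrate ∫(y*cos(4*y)/2) dy by parts with u = y, dv = (cos(4*y)/2) dy, so v = sin(4*y)/8: now -y**2*cos(4*y)/4 + y*sin(4*y)/8 + ∫(-sin(4*y)/8) dy.
Step 3. Evaluate the standard form: now -y**2*cos(4*y)/4 + y*sin(4*y)/8 + cos(4*y)/32.
Answer: -y**2*cos(4*y)/4 + y*sin(4*y)/8 + cos(4*y)/32.


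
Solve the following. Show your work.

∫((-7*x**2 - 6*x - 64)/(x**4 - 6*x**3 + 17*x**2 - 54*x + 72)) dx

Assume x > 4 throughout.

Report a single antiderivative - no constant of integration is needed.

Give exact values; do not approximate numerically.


Step 1. Decompose ∫((-7*x**2 - 6*x - 64)/(x**4 - 6*x**3 + 17*x**2 - 54*x + 72)) dx by partial fractions, (-7*x**2 - 6*x - 64)/(x**4 - 6*x**3 + 17*x**2 - 54*x + 72) = 1/(x**2 + 9) + 4/(x - 2) - 4/(x - 4): now ∫(-4/(x - 4)) dx + ∫(4/(x - 2)) dx + ∫(1/(x**2 + 9)) dx.
Step 2. Evaluate the standard form [assuming x > 2]: now 4*log(x - 2) + ∫(-4/(x - 4)) dx + ∫(1/(x**2 + 9)) dx.
Step 3. Evaluate the standard form [assuming x > 4]: now -4*log(x - 4) + 4*log(x - 2) + ∫(1/(x**2 + 9)) dx.
Step 4. Evaluate the standard form: now -4*log(x - 4) + 4*log(x - 2) + atan(x/3)/3.
Answer: -4*log(x - 4) + 4*log(x - 2) + atan(x/3)/3.


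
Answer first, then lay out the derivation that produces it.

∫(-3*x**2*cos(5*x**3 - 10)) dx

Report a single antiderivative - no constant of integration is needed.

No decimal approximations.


The answer is -sin(5*x**3 - 10)/5.
Step 1. Substitute u = x**3 - 2, turning ∫(-3*x**2*cos(5*x**3 - 10)) dx into ∫(-cos(5*u)) du: now ∫(-cos(5*u)) du.
Step 2. Evaluate the standard form: now -sin(5*u)/5.
Step 3. Substitute back u = x**3 - 2: now -sin(5*x**3 - 10)/5.
Answer: -sin(5*x**3 - 10)/5.


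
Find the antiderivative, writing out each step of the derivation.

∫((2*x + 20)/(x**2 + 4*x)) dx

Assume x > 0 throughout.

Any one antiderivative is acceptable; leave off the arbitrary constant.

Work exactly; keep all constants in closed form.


Step 1. Decompose ∫((2*x + 20)/(x**2 + 4*x)) dx by partial fractions, (2*x + 20)/(x**2 + 4*x) = -3/(x + 4) + 5/x: now ∫(5/x) dx + ∫(-3/(x + 4)) dx.
Step 2. Evaluate the standard form [assuming x > -4]: now -3*log(x + 4) + ∫(5/x) dx.
Step 3. Evaluate the standard form [assuming x > 0]: now 5*log(x) - 3*log(x + 4).
Answer: 5*log(x) - 3*log(x + 4).


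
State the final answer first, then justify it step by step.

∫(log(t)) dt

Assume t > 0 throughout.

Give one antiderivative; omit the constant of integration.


The answer is t*log(t) - t.
Step 1. Integrate ∫(log(t)) dt by parts with u = log(t), dv = (1) dt, so v = t [assuming t > 0]: now t*log(t) + ∫(-1) dt.
Step 2. Evaluate the standard form: now t*log(t) - t.
Answer: t*log(t) - t.


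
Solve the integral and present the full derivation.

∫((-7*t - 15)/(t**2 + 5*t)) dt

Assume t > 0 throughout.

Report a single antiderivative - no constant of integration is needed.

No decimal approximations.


Step 1. Decompose ∫((-7*t - 15)/(t**2 + 5*t)) dt by partial fractions, (-7*t - 15)/(t**2 + 5*t) = -4/(t + 5) - 3/t: now ∫(-3/t) dt + ∫(-4/(t + 5)) dt.
Step 2. Evaluate the standard form [assuming t > -5]: now -4*log(t + 5) + ∫(-3/t) dt.
Step 3. Evaluate the standard form [assuming t > 0]: now -3*log(t) - 4*log(t + 5).
Answer: -3*log(t) - 4*log(t + 5).


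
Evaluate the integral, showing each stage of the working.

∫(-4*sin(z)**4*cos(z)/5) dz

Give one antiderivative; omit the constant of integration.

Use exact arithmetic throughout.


Step 1. Substitute u = sin(z), turning ∫(-4*sin(z)**4*cos(z)/5) dz into ∫(-4*u**4/5) du: now ∫(-4*u**4/5) du.
Step 2. Evaluate the standard form: now -4*u**5/25.
Step 3. Substitute back u = sin(z): now -4*sin(z)**5/25.
Answer: -4*sin(z)**5/25.


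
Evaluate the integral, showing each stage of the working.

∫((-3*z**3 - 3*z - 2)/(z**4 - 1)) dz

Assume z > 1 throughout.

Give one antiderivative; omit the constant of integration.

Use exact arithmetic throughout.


Step 1. Decompose ∫((-3*z**3 - 3*z - 2)/(z**4 - 1)) dz by partial fractions, (-3*z**3 - 3*z - 2)/(z**4 - 1) = 1/(z**2 + 1) - 1/(z + 1) - 2/(z - 1): now ∫(-2/(z - 1)) dz + ∫(-1/(z + 1)) dz + ∫(1/(z**2 + 1)) dz.
Step 2. Evaluate the standard form [assuming z > -1]: now -log(z + 1) + ∫(-2/(z - 1)) dz + ∫(1/(z**2 + 1)) dz.
Step 3. Evaluate the standard form [assuming z > 1]: now -2*log(z - 1) - log(z + 1) + ∫(1/(z**2 + 1)) dz.
Step 4. Evaluate the standard form: now -2*log(z - 1) - log(z + 1) + atan(z).
Answer: -2*log(z - 1) - log(z + 1) + atan(z).


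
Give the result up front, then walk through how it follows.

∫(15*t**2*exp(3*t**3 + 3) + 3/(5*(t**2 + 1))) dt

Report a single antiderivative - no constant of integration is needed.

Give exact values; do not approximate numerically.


The answer is 5*exp(3*t**3 + 3)/3 + 3*atan(t)/5.
Step 1. Rewrite: now ∫(15*t**2*exp(3*t**3 + 3)) dt + ∫(3/(5*(t**2 + 1))) dt.
Step 2. Substitute u = t**3 + 1, turning ∫(15*t**2*exp(3*t**3 + 3)) dt into ∫(5*exp(3*u)) du: now ∫(3/(5*(t**2 + 1))) dt + ∫(5*exp(3*u)) du.
Step 3. Evaluate the standard form: now 5*exp(3*u)/3 + ∫(3/(5*(t**2 + 1))) dt.
Step 4. Substitute back u = t**3 + 1: now 5*exp(3*t**3 + 3)/3 + ∫(3/(5*(t**2 + 1))) dt.
Step 5. Evaluate the standard form: now 5*exp(3*t**3 + 3)/3 + 3*atan(t)/5.
Answer: 5*exp(3*t**3 + 3)/3 + 3*atan(t)/5.


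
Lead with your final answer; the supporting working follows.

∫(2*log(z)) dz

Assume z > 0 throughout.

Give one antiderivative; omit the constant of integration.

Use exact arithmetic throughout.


The answer is 2*z*log(z) - 2*z.
Step 1. Integrate ∫(2*log(z)) dz by parts with u = log(z), dv = (2) dz, so v = 2*z [assuming z > 0]: now 2*z*log(z) + ∫(-2) dz.
Step 2. Evaluate the standard form: now 2*z*log(z) - 2*z.
Answer: 2*z*log(z) - 2*z.


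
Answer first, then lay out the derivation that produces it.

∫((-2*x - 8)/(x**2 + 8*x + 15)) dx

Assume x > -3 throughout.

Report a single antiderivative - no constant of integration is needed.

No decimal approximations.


The answer is -log(x + 3) - log(x + 5).
Step 1. Decompose ∫((-2*x - 8)/(x**2 + 8*x + 15)) dx by partial fractions, (-2*x - 8)/(x**2 + 8*x + 15) = -1/(x + 5) - 1/(x + 3): now ∫(-1/(x + 3)) dx + ∫(-1/(x + 5)) dx.
Step 2. Evaluate the standard form [assuming x > -3]: now -log(x + 3) + ∫(-1/(x + 5)) dx.
Step 3. Evaluate the standard form [assuming x > -5]: now -log(x + 3) - log(x + 5).
Answer: -log(x + 3) - log(x + 5).


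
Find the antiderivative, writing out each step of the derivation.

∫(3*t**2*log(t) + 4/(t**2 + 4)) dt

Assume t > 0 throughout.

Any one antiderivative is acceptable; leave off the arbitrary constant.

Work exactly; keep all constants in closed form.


Step 1. Rewrite: now ∫(3*t**2*log(t)) dt + ∫(4/(t**2 + 4)) dt.
Step 2. Evaluate the standard form: now 2*atan(t/2) + ∫(3*t**2*log(t)) dt.
Step 3. Integrate ∫(3*t**2*log(t)) dt by parts with u = log(t), dv = (3*t**2) dt, so v = t**3 [assuming t > 0]: now t**3*log(t) + 2*atan(t/2) + ∫(-t**2) dt.
Step 4. Evaluate the standard form: now t**3*log(t) - t**3/3 + 2*atan(t/2).
Answer: t**3*log(t) - t**3/3 + 2*atan(t/2).


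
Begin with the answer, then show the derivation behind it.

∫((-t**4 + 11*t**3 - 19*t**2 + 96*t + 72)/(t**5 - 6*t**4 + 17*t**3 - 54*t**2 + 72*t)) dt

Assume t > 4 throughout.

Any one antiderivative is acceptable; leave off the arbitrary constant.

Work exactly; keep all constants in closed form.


The answer is log(t) + 3*log(t - 4) - 5*log(t - 2) + atan(t/3).
Step 1. Decompose ∫((-t**4 + 11*t**3 - 19*t**2 + 96*t + 72)/(t**5 - 6*t**4 + 17*t**3 - 54*t**2 + 72*t)) dt by partial fractions, (-t**4 + 11*t**3 - 19*t**2 + 96*t + 72)/(t**5 - 6*t**4 + 17*t**3 - 54*t**2 + 72*t) = 3/(t**2 + 9) - 5/(t - 2) + 3/(t - 4) + 1/t: now ∫(1/t) dt + ∫(3/(t - 4)) dt + ∫(-5/(t - 2)) dt + ∫(3/(t**2 + 9)) dt.
Step 2. Evaluate the standard form [assuming t > 2]: now -5*log(t - 2) + ∫(1/t) dt + ∫(3/(t - 4)) dt + ∫(3/(t**2 + 9)) dt.
Step 3. Evaluate the standard form [assuming t > 0]: now log(t) - 5*log(t - 2) + ∫(3/(t - 4)) dt + ∫(3/(t**2 + 9)) dt.
Step 4. Evaluate the standard form [assuming t > 4]: now log(t) + 3*log(t - 4) - 5*log(t - 2) + ∫(3/(t**2 + 9)) dt.
Step 5. Evaluate the standard form: now log(t) + 3*log(t - 4) - 5*log(t - 2) + atan(t/3).
Answer: log(t) + 3*log(t - 4) - 5*log(t - 2) + atan(t/3).


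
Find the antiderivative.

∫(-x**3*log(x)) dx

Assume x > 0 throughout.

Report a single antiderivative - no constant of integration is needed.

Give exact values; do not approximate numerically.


Answer: -x**4*log(x)/4 + x**4/16.


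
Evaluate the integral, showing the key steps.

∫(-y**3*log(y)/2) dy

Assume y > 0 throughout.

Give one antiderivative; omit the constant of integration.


Step 1. Integrate ∫(-y**3*log(y)/2) dy by parts with u = log(y), dv = (-y**3/2) dy, so v = -y**4/8 [assuming y > 0]: now -y**4*log(y)/8 + ∫(y**3/8) dy.
Step 2. Evaluate the standard form: now -y**4*log(y)/8 + y**4/32.
Answer: -y**4*log(y)/8 + y**4/32.


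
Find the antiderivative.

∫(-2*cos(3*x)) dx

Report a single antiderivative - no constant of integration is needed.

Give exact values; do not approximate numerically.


Answer: -2*sin(3*x)/3.


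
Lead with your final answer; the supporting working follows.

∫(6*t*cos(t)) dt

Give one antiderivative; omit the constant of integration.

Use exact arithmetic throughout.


The answer is 6*t*sin(t) + 6*cos(t).
Step 1. Integrate ∫(6*t*cos(t)) dt by parts with u = t, dv = (6*cos(t)) dt, so v = 6*sin(t): now 6*t*sin(t) + ∫(-6*sin(t)) dt.
Step 2. Evaluate the standard form: now 6*t*sin(t) + 6*cos(t).
Answer: 6*t*sin(t) + 6*cos(t).


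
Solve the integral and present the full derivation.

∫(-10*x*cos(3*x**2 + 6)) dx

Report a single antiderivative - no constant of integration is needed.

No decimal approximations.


Step 1. Substitute u = x**2 + 2, turning ∫(-10*x*cos(3*x**2 + 6)) dx into ∫(-5*cos(3*u)) du: now ∫(-5*cos(3*u)) du.
Step 2. Evaluate the standard form: now -5*sin(3*u)/3.
Step 3. Substitute back u = x**2 + 2: now -5*sin(3*x**2 + 6)/3.
Answer: -5*sin(3*x**2 + 6)/3.


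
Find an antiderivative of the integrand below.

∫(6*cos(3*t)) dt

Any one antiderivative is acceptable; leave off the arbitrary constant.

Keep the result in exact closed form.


Answer: 2*sin(3*t).


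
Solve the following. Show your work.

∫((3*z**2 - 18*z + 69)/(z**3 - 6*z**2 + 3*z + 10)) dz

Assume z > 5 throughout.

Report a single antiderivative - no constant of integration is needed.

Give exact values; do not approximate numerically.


Step 1. Decompose ∫((3*z**2 - 18*z + 69)/(z**3 - 6*z**2 + 3*z + 10)) dz by partial fractions, (3*z**2 - 18*z + 69)/(z**3 - 6*z**2 + 3*z + 10) = 5/(z + 1) - 5/(z - 2) + 3/(z - 5): now ∫(3/(z - 5)) dz + ∫(-5/(z - 2)) dz + ∫(5/(z + 1)) dz.
Step 2. Evaluate the standard form [assuming z > -1]: now 5*log(z + 1) + ∫(3/(z - 5)) dz + ∫(-5/(z - 2)) dz.
Step 3. Evaluate the standard form [assuming z > 5]: now 3*log(z - 5) + 5*log(z + 1) + ∫(-5/(z - 2)) dz.
Step 4. Evaluate the standard form [assuming z > 2]: now 3*log(z - 5) - 5*log(z - 2) + 5*log(z + 1).
Answer: 3*log(z - 5) - 5*log(z - 2) + 5*log(z + 1).


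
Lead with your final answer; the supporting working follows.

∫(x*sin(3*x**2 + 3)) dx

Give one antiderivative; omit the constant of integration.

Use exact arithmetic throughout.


The answer is -cos(3*x**2 + 3)/6.
Step 1. Substitute u = x**2 + 1, turning ∫(x*sin(3*x**2 + 3)) dx into ∫(sin(3*u)/2) du: now ∫(sin(3*u)/2) du.
Step 2. Evaluate the standard form: now -cos(3*u)/6.
Step 3. Substitute back u = x**2 + 1: now -cos(3*x**2 + 3)/6.
Answer: -cos(3*x**2 + 3)/6.


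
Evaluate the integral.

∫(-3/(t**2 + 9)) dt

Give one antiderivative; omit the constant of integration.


Answer: -atan(t/3).


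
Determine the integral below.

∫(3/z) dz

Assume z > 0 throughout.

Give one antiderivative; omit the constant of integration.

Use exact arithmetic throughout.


Answer: 3*log(z).


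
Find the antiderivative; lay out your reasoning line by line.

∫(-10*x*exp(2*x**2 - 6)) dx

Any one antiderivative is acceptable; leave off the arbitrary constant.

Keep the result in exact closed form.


Step 1. Substitute u = x**2 - 3, turning ∫(-10*x*exp(2*x**2 - 6)) dx into ∫(-5*exp(2*u)) du: now ∫(-5*exp(2*u)) du.
Step 2. Evaluate the standard form: now -5*exp(2*u)/2.
Step 3. Substitute back u = x**2 - 3: now -5*exp(2*x**2 - 6)/2.
Answer: -5*exp(2*x**2 - 6)/2.


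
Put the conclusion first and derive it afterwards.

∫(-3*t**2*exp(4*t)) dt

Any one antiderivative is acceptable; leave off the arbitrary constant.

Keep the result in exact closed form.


The answer is -3*t**2*exp(4*t)/4 + 3*t*exp(4*t)/8 - 3*exp(4*t)/32.
Step 1. Integrate ∫(-3*t**2*exp(4*t)) dt by parts with u = t**2, dv = (-3*exp(4*t)) dt, so v = -3*exp(4*t)/4: now -3*t**2*exp(4*t)/4 + ∫(3*t*exp(4*t)/2) dt.
Step 2. Integrate ∫(3*t*exp(4*t)/2) dt by parts with u = t, dv = (3*exp(4*t)/2) dt, so v = 3*exp(4*t)/8: now -3*t**2*exp(4*t)/4 + 3*t*exp(4*t)/8 + ∫(-3*exp(4*t)/8) dt.
Step 3. Evaluate the standard form: now -3*t**2*exp(4*t)/4 + 3*t*exp(4*t)/8 - 3*exp(4*t)/32.
Answer: -3*t**2*exp(4*t)/4 + 3*t*exp(4*t)/8 - 3*exp(4*t)/32.


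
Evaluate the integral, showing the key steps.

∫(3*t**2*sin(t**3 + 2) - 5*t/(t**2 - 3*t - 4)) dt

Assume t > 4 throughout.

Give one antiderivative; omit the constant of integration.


Step 1. Rewrite: now ∫(-5*t/(t**2 - 3*t - 4)) dt + ∫(3*t**2*sin(t**3 + 2)) dt.
Step 2. Decompose ∫(-5*t/(t**2 - 3*t - 4)) dt by partial fractions, -5*t/(t**2 - 3*t - 4) = -1/(t + 1) - 4/(t - 4): now ∫(3*t**2*sin(t**3 + 2)) dt + ∫(-4/(t - 4)) dt + ∫(-1/(t + 1)) dt.
Step 3. Evaluate the standard form [assuming t > 4]: now -4*log(t - 4) + ∫(3*t**2*sin(t**3 + 2)) dt + ∫(-1/(t + 1)) dt.
Step 4. Evaluate the standard form [assuming t > -1]: now -4*log(t - 4) - log(t + 1) + ∫(3*t**2*sin(t**3 + 2)) dt.
Step 5. Substitute u = t**3 + 2, turning ∫(3*t**2*sin(t**3 + 2)) dt into ∫(sin(u)) du: now -4*log(t - 4) - log(t + 1) + ∫(sin(u)) du.
Step 6. Evaluate the standard form: now -4*log(t - 4) - log(t + 1) - cos(u).
Step 7. Substitute back u = t**3 + 2: now -4*log(t - 4) - log(t + 1) - cos(t**3 + 2).
Answer: -4*log(t - 4) - log(t + 1) - cos(t**3 + 2).


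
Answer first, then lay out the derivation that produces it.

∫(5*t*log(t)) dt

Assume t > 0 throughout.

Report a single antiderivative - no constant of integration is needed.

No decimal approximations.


The answer is 5*t**2*log(t)/2 - 5*t**2/4.
Step 1. Integrate ∫(5*t*log(t)) dt by parts with u = log(t), dv = (5*t) dt, so v = 5*t**2/2 [assuming t > 0]: now 5*t**2*log(t)/2 + ∫(-5*t/2) dt.
Step 2. Evaluate the standard form: now 5*t**2*log(t)/2 - 5*t**2/4.
Answer: 5*t**2*log(t)/2 - 5*t**2/4.


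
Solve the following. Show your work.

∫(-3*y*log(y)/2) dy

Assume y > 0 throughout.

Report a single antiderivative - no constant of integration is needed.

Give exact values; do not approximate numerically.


Step 1. Integrate ∫(-3*y*log(y)/2) dy by parts with u = log(y), dv = (-3*y/2) dy, so v = -3*y**2/4 [assuming y > 0]: now -3*y**2*log(y)/4 + ∫(3*y/4) dy.
Step 2. Evaluate the standard form: now -3*y**2*log(y)/4 + 3*y**2/8.
Answer: -3*y**2*log(y)/4 + 3*y**2/8.


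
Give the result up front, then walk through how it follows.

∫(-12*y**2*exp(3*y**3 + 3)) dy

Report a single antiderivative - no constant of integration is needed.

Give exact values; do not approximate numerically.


The answer is -4*exp(3*y**3 + 3)/3.
Step 1. Substitute u = y**3 + 1, turning ∫(-12*y**2*exp(3*y**3 + 3)) dy into ∫(-4*exp(3*u)) du: now ∫(-4*exp(3*u)) du.
Step 2. Evaluate the standard form: now -4*exp(3*u)/3.
Step 3. Substitute back u = y**3 + 1: now -4*exp(3*y**3 + 3)/3.
Answer: -4*exp(3*y**3 + 3)/3.


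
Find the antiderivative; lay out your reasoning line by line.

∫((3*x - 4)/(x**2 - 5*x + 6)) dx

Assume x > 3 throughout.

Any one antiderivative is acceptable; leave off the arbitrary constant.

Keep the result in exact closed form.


Step 1. Decompose ∫((3*x - 4)/(x**2 - 5*x + 6)) dx by partial fractions, (3*x - 4)/(x**2 - 5*x + 6) = -2/(x - 2) + 5/(x - 3): now ∫(5/(x - 3)) dx + ∫(-2/(x - 2)) dx.
Step 2. Evaluate the standard form [assuming x > 2]: now -2*log(x - 2) + ∫(5/(x - 3)) dx.
Step 3. Evaluate the standard form [assuming x > 3]: now 5*log(x - 3) - 2*log(x - 2).
Answer: 5*log(x - 3) - 2*log(x - 2).


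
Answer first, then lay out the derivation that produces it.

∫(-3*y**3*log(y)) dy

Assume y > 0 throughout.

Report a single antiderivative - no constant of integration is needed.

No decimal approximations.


The answer is -3*y**4*log(y)/4 + 3*y**4/16.
Step 1. Integrate ∫(-3*y**3*log(y)) dy by parts with u = log(y), dv = (-3*y**3) dy, so v = -3*y**4/4 [assuming y > 0]: now -3*y**4*log(y)/4 + ∫(3*y**3/4) dy.
Step 2. Evaluate the standard form: now -3*y**4*log(y)/4 + 3*y**4/16.
Answer: -3*y**4*log(y)/4 + 3*y**4/16.


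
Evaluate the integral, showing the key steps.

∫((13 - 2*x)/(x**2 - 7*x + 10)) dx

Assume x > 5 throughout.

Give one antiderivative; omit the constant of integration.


Step 1. Decompose ∫((13 - 2*x)/(x**2 - 7*x + 10)) dx by partial fractions, (13 - 2*x)/(x**2 - 7*x + 10) = -3/(x - 2) + 1/(x - 5): now ∫(1/(x - 5)) dx + ∫(-3/(x - 2)) dx.
Step 2. Evaluate the standard form [assuming x > 5]: now log(x - 5) + ∫(-3/(x - 2)) dx.
Step 3. Evaluate the standard form [assuming x > 2]: now log(x - 5) - 3*log(x - 2).
Answer: log(x - 5) - 3*log(x - 2).


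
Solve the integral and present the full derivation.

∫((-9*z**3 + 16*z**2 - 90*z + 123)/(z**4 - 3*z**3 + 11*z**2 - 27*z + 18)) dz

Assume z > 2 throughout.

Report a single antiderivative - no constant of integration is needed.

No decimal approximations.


Step 1. Decompose ∫((-9*z**3 + 16*z**2 - 90*z + 123)/(z**4 - 3*z**3 + 11*z**2 - 27*z + 18)) dz by partial fractions, (-9*z**3 + 16*z**2 - 90*z + 123)/(z**4 - 3*z**3 + 11*z**2 - 27*z + 18) = 3/(z**2 + 9) - 4/(z - 1) - 5/(z - 2): now ∫(-5/(z - 2)) dz + ∫(-4/(z - 1)) dz + ∫(3/(z**2 + 9)) dz.
Step 2. Evaluate the standard form [assuming z > 1]: now -4*log(z - 1) + ∫(-5/(z - 2)) dz + ∫(3/(z**2 + 9)) dz.
Step 3. Evaluate the standard form [assuming z > 2]: now -5*log(z - 2) - 4*log(z - 1) + ∫(3/(z**2 + 9)) dz.
Step 4. Evaluate the standard form: now -5*log(z - 2) - 4*log(z - 1) + atan(z/3).
Answer: -5*log(z - 2) - 4*log(z - 1) + atan(z/3).


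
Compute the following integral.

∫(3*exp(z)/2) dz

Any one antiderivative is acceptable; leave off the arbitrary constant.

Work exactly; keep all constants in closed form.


Answer: 3*exp(z)/2.


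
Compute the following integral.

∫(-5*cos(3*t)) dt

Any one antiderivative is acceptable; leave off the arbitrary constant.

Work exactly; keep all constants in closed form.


Answer: -5*sin(3*t)/3.


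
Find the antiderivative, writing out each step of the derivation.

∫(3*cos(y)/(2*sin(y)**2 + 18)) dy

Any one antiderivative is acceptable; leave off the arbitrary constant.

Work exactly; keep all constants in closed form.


Step 1. Substitute u = sin(y), turning ∫(3*cos(y)/(2*sin(y)**2 + 18)) dy into ∫(3/(2*(u**2 + 9))) du: now ∫(3/(2*(u**2 + 9))) du.
Step 2. Evaluate the standard form: now atan(u/3)/2.
Step 3. Substitute back u = sin(y): now atan(sin(y)/3)/2.
Answer: atan(sin(y)/3)/2.


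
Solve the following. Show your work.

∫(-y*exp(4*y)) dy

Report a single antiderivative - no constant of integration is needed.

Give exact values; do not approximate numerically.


Step 1. Integrate ∫(-y*exp(4*y)) dy by parts with u = y, dv = (-exp(4*y)) dy, so v = -exp(4*y)/4: now -y*exp(4*y)/4 + ∫(exp(4*y)/4) dy.
Step 2. Evaluate the standard form: now -y*exp(4*y)/4 + exp(4*y)/16.
Answer: -y*exp(4*y)/4 + exp(4*y)/16.


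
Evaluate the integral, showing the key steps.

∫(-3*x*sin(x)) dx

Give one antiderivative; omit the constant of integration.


Step 1. Integrate ∫(-3*x*sin(x)) dx by parts with u = x, dv = (-3*sin(x)) dx, so v = 3*cos(x): now 3*x*cos(x) + ∫(-3*cos(x)) dx.
Step 2. Evaluate the standard form: now 3*x*cos(x) - 3*sin(x).
Answer: 3*x*cos(x) - 3*sin(x).


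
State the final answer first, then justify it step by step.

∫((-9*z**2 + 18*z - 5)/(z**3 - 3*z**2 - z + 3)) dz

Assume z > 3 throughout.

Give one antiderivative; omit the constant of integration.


The answer is -4*log(z - 3) - log(z - 1) - 4*log(z + 1).
Step 1. Decompose ∫((-9*z**2 + 18*z - 5)/(z**3 - 3*z**2 - z + 3)) dz by partial fractions, (-9*z**2 + 18*z - 5)/(z**3 - 3*z**2 - z + 3) = -4/(z + 1) - 1/(z - 1) - 4/(z - 3): now ∫(-4/(z - 3)) dz + ∫(-1/(z - 1)) dz + ∫(-4/(z + 1)) dz.
Step 2. Evaluate the standard form [assuming z > 1]: now -log(z - 1) + ∫(-4/(z - 3)) dz + ∫(-4/(z + 1)) dz.
Step 3. Evaluate the standard form [assuming z > 3]: now -4*log(z - 3) - log(z - 1) + ∫(-4/(z + 1)) dz.
Step 4. Evaluate the standard form [assuming z > -1]: now -4*log(z - 3) - log(z - 1) - 4*log(z + 1).
Answer: -4*log(z - 3) - log(z - 1) - 4*log(z + 1).


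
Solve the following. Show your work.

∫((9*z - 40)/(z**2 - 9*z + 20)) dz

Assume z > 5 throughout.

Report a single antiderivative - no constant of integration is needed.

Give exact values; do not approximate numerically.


Step 1. Decompose ∫((9*z - 40)/(z**2 - 9*z + 20)) dz by partial fractions, (9*z - 40)/(z**2 - 9*z + 20) = 4/(z - 4) + 5/(z - 5): now ∫(5/(z - 5)) dz + ∫(4/(z - 4)) dz.
Step 2. Evaluate the standard form [assuming z > 5]: now 5*log(z - 5) + ∫(4/(z - 4)) dz.
Step 3. Evaluate the standard form [assuming z > 4]: now 5*log(z - 5) + 4*log(z - 4).
Answer: 5*log(z - 5) + 4*log(z - 4).


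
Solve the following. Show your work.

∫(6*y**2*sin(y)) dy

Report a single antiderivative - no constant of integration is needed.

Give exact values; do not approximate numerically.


Step 1. Integrate ∫(6*y**2*sin(y)) dy by parts with u = y**2, dv = (6*sin(y)) dy, so v = -6*cos(y): now -6*y**2*cos(y) + ∫(12*y*cos(y)) dy.
Step 2. Integrate ∫(12*y*cos(y)) dy by parts with u = y, dv = (12*cos(y)) dy, so v = 12*sin(y): now -6*y**2*cos(y) + 12*y*sin(y) + ∫(-12*sin(y)) dy.
Step 3. Evaluate the standard form: now -6*y**2*cos(y) + 12*y*sin(y) + 12*cos(y).
Answer: -6*y**2*cos(y) + 12*y*sin(y) + 12*cos(y).


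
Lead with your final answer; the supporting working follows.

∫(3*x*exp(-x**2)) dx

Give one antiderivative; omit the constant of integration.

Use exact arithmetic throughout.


The answer is -3*exp(-x**2)/2.
Step 1. Substitute u = x**2, turning ∫(3*x*exp(-x**2)) dx into ∫(3*exp(-u)/2) du: now ∫(3*exp(-u)/2) du.
Step 2. Evaluate the standard form: now -3*exp(-u)/2.
Step 3. Substitute back u = x**2: now -3*exp(-x**2)/2.
Answer: -3*exp(-x**2)/2.


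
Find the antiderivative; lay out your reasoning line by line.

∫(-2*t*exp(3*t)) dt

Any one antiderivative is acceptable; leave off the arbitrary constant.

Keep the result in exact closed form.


Step 1. Integrate ∫(-2*t*exp(3*t)) dt by parts with u = t, dv = (-2*exp(3*t)) dt, so v = -2*exp(3*t)/3: now -2*t*exp(3*t)/3 + ∫(2*exp(3*t)/3) dt.
Step 2. Evaluate the standard form: now -2*t*exp(3*t)/3 + 2*exp(3*t)/9.
Answer: -2*t*exp(3*t)/3 + 2*exp(3*t)/9.


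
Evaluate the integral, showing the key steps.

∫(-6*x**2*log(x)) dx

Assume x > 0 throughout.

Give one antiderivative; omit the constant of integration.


Step 1. Integrate ∫(-6*x**2*log(x)) dx by parts with u = log(x), dv = (-6*x**2) dx, so v = -2*x**3 [assuming x > 0]: now -2*x**3*log(x) + ∫(2*x**2) dx.
Step 2. Evaluate the standard form: now -2*x**3*log(x) + 2*x**3/3.
Answer: -2*x**3*log(x) + 2*x**3/3.


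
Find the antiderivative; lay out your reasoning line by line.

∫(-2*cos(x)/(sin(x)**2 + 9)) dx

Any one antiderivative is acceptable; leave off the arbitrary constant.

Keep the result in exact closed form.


Step 1. Substitute u = sin(x), turning ∫(-2*cos(x)/(sin(x)**2 + 9)) dx into ∫(-2/(u**2 + 9)) du: now ∫(-2/(u**2 + 9)) du.
Step 2. Evaluate the standard form: now -2*atan(u/3)/3.
Step 3. Substitute back u = sin(x): now -2*atan(sin(x)/3)/3.
Answer: -2*atan(sin(x)/3)/3.


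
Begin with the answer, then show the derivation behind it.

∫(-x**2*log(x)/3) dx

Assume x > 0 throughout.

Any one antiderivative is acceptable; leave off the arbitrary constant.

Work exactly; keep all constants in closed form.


The answer is -x**3*log(x)/9 + x**3/27.
Step 1. Integrate ∫(-x**2*log(x)/3) dx by parts with u = log(x), dv = (-x**2/3) dx, so v = -x**3/9 [assuming x > 0]: now -x**3*log(x)/9 + ∫(x**2/9) dx.
Step 2. Evaluate the standard form: now -x**3*log(x)/9 + x**3/27.
Answer: -x**3*log(x)/9 + x**3/27.


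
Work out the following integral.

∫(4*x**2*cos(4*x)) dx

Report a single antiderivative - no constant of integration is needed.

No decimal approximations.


Answer: x**2*sin(4*x) + x*cos(4*x)/2 - sin(4*x)/8.


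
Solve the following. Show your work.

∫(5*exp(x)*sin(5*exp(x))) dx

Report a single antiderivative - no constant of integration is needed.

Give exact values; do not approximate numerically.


Step 1. Substitute u = exp(x), turning ∫(5*exp(x)*sin(5*exp(x))) dx into ∫(5*sin(5*u)) du: now ∫(5*sin(5*u)) du.
Step 2. Evaluate the standard form: now -cos(5*u).
Step 3. Substitute back u = exp(x): now -cos(5*exp(x)).
Answer: -cos(5*exp(x)).


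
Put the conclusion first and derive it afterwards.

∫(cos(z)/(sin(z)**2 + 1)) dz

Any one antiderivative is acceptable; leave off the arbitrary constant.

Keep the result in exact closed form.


The answer is atan(sin(z)).
Step 1. Substitute u = sin(z), turning ∫(cos(z)/(sin(z)**2 + 1)) dz into ∫(1/(u**2 + 1)) du: now ∫(1/(u**2 + 1)) du.
Step 2. Evaluate the standard form: now atan(u).
Step 3. Substitute back u = sin(z): now atan(sin(z)).
Answer: atan(sin(z)).


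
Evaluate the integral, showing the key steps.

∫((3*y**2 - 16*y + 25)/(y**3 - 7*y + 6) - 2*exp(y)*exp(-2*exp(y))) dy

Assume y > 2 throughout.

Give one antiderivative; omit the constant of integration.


Step 1. Rewrite: now ∫((3*y**2 - 16*y + 25)/(y**3 - 7*y + 6)) dy + ∫(-2*exp(y)*exp(-2*exp(y))) dy.
Step 2. Substitute u = exp(y), turning ∫(-2*exp(y)*exp(-2*exp(y))) dy into ∫(-2*exp(-2*u)) du: now ∫((3*y**2 - 16*y + 25)/(y**3 - 7*y + 6)) dy + ∫(-2*exp(-2*u)) du.
Step 3. Evaluate the standard form: now ∫((3*y**2 - 16*y + 25)/(y**3 - 7*y + 6)) dy + exp(-2*u).
Step 4. Substitute back u = exp(y): now ∫((3*y**2 - 16*y + 25)/(y**3 - 7*y + 6)) dy + exp(-2*exp(y)).
Step 5. Decompose ∫((3*y**2 - 16*y + 25)/(y**3 - 7*y + 6)) dy by partial fractions, (3*y**2 - 16*y + 25)/(y**3 - 7*y + 6) = 5/(y + 3) - 3/(y - 1) + 1/(y - 2): now ∫(1/(y - 2)) dy + ∫(-3/(y - 1)) dy + ∫(5/(y + 3)) dy + exp(-2*exp(y)).
Step 6. Evaluate the standard form [assuming y > -3]: now 5*log(y + 3) + ∫(1/(y - 2)) dy + ∫(-3/(y - 1)) dy + exp(-2*exp(y)).
Step 7. Evaluate the standard form [assuming y > 1]: now -3*log(y - 1) + 5*log(y + 3) + ∫(1/(y - 2)) dy + exp(-2*exp(y)).
Step 8. Evaluate the standard form [assuming y > 2]: now log(y - 2) - 3*log(y - 1) + 5*log(y + 3) + exp(-2*exp(y)).
Answer: log(y - 2) - 3*log(y - 1) + 5*log(y + 3) + exp(-2*exp(y)).


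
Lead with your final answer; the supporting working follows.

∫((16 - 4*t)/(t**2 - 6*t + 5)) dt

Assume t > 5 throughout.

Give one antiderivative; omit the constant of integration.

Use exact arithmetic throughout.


The answer is -log(t - 5) - 3*log(t - 1).
Step 1. Decompose ∫((16 - 4*t)/(t**2 - 6*t + 5)) dt by partial fractions, (16 - 4*t)/(t**2 - 6*t + 5) = -3/(t - 1) - 1/(t - 5): now ∫(-1/(t - 5)) dt + ∫(-3/(t - 1)) dt.
Step 2. Evaluate the standard form [assuming t > 1]: now -3*log(t - 1) + ∫(-1/(t - 5)) dt.
Step 3. Evaluate the standard form [assuming t > 5]: now -log(t - 5) - 3*log(t - 1).
Answer: -log(t - 5) - 3*log(t - 1).


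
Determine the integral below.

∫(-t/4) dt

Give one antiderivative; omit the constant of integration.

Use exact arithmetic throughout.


Answer: -t**2/8.


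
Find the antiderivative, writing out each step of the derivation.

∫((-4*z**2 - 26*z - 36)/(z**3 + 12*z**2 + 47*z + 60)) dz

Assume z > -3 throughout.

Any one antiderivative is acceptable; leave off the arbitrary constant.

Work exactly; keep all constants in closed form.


Step 1. Decompose ∫((-4*z**2 - 26*z - 36)/(z**3 + 12*z**2 + 47*z + 60)) dz by partial fractions, (-4*z**2 - 26*z - 36)/(z**3 + 12*z**2 + 47*z + 60) = -3/(z + 5) - 4/(z + 4) + 3/(z + 3): now ∫(3/(z + 3)) dz + ∫(-4/(z + 4)) dz + ∫(-3/(z + 5)) dz.
Step 2. Evaluate the standard form [assuming z > -5]: now -3*log(z + 5) + ∫(3/(z + 3)) dz + ∫(-4/(z + 4)) dz.
Step 3. Evaluate the standard form [assuming z > -4]: now -4*log(z + 4) - 3*log(z + 5) + ∫(3/(z + 3)) dz.
Step 4. Evaluate the standard form [assuming z > -3]: now 3*log(z + 3) - 4*log(z + 4) - 3*log(z + 5).
Answer: 3*log(z + 3) - 4*log(z + 4) - 3*log(z + 5).


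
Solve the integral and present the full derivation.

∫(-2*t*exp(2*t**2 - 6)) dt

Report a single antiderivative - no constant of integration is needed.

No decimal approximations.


Step 1. Substitute u = t**2 - 3, turning ∫(-2*t*exp(2*t**2 - 6)) dt into ∫(-exp(2*u)) du: now ∫(-exp(2*u)) du.
Step 2. Evaluate the standard form: now -exp(2*u)/2.
Step 3. Substitute back u = t**2 - 3: now -exp(2*t**2 - 6)/2.
Answer: -exp(2*t**2 - 6)/2.


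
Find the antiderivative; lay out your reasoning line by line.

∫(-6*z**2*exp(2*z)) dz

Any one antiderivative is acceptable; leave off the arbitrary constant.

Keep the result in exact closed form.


Step 1. Integrate ∫(-6*z**2*exp(2*z)) dz by parts with u = z**2, dv = (-6*exp(2*z)) dz, so v = -3*exp(2*z): now -3*z**2*exp(2*z) + ∫(6*z*exp(2*z)) dz.
Step 2. Integrate ∫(6*z*exp(2*z)) dz by parts with u = z, dv = (6*exp(2*z)) dz, so v = 3*exp(2*z): now -3*z**2*exp(2*z) + 3*z*exp(2*z) + ∫(-3*exp(2*z)) dz.
Step 3. Evaluate the standard form: now -3*z**2*exp(2*z) + 3*z*exp(2*z) - 3*exp(2*z)/2.
Answer: -3*z**2*exp(2*z) + 3*z*exp(2*z) - 3*exp(2*z)/2.


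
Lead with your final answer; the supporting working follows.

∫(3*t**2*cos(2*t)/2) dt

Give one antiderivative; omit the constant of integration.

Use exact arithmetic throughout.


The answer is 3*t**2*sin(2*t)/4 + 3*t*cos(2*t)/4 - 3*sin(2*t)/8.
Step 1. Integrate ∫(3*t**2*cos(2*t)/2) dt by parts with u = t**2, dv = (3*cos(2*t)/2) dt, so v = 3*sin(2*t)/4: now 3*t**2*sin(2*t)/4 + ∫(-3*t*sin(2*t)/2) dt.
Step 2. Integrate ∫(-3*t*sin(2*t)/2) dt by parts with u = t, dv = (-3*sin(2*t)/2) dt, so v = 3*cos(2*t)/4: now 3*t**2*sin(2*t)/4 + 3*t*cos(2*t)/4 + ∫(-3*cos(2*t)/4) dt.
Step 3. Evaluate the standard form: now 3*t**2*sin(2*t)/4 + 3*t*cos(2*t)/4 - 3*sin(2*t)/8.
Answer: 3*t**2*sin(2*t)/4 + 3*t*cos(2*t)/4 - 3*sin(2*t)/8.


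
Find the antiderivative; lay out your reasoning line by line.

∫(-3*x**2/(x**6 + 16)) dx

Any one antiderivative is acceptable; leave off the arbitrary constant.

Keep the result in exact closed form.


Step 1. Substitute u = x**3, turning ∫(-3*x**2/(x**6 + 16)) dx into ∫(-1/(u**2 + 16)) du: now ∫(-1/(u**2 + 16)) du.
Step 2. Evaluate the standard form: now -atan(u/4)/4.
Step 3. Substitute back u = x**3: now -atan(x**3/4)/4.
Answer: -atan(x**3/4)/4.


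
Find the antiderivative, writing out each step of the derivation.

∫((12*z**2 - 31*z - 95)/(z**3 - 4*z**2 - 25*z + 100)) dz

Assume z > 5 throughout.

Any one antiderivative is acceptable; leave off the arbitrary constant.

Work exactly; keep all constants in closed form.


Step 1. Decompose ∫((12*z**2 - 31*z - 95)/(z**3 - 4*z**2 - 25*z + 100)) dz by partial fractions, (12*z**2 - 31*z - 95)/(z**3 - 4*z**2 - 25*z + 100) = 4/(z + 5) + 3/(z - 4) + 5/(z - 5): now ∫(5/(z - 5)) dz + ∫(3/(z - 4)) dz + ∫(4/(z + 5)) dz.
Step 2. Evaluate the standard form [assuming z > 5]: now 5*log(z - 5) + ∫(3/(z - 4)) dz + ∫(4/(z + 5)) dz.
Step 3. Evaluate the standard form [assuming z > -5]: now 5*log(z - 5) + 4*log(z + 5) + ∫(3/(z - 4)) dz.
Step 4. Evaluate the standard form [assuming z > 4]: now 5*log(z - 5) + 3*log(z - 4) + 4*log(z + 5).
Answer: 5*log(z - 5) + 3*log(z - 4) + 4*log(z + 5).


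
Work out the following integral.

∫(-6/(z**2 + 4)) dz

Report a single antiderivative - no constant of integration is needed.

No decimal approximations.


Answer: -3*atan(z/2).


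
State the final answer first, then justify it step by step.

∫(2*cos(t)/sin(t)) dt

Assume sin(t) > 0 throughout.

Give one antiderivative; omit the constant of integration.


The answer is 2*log(sin(t)).
Step 1. Substitute u = sin(t), turning ∫(2*cos(t)/sin(t)) dt into ∫(2/u) du: now ∫(2/u) du.
Step 2. Evaluate the standard form [assuming u > 0]: now 2*log(u).
Step 3. Substitute back u = sin(t): now 2*log(sin(t)).
Answer: 2*log(sin(t)).


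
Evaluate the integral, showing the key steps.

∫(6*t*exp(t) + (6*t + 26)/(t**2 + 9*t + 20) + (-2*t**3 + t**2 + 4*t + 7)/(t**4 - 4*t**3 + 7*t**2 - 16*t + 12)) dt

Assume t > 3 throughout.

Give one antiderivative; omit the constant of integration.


Step 1. Rewrite: now ∫(6*t*exp(t)) dt + ∫((6*t + 26)/(t**2 + 9*t + 20)) dt + ∫((-2*t**3 + t**2 + 4*t + 7)/(t**4 - 4*t**3 + 7*t**2 - 16*t + 12)) dt.
Step 2. Decompose ∫((6*t + 26)/(t**2 + 9*t + 20)) dt by partial fractions, (6*t + 26)/(t**2 + 9*t + 20) = 4/(t + 5) + 2/(t + 4): now ∫(6*t*exp(t)) dt + ∫((-2*t**3 + t**2 + 4*t + 7)/(t**4 - 4*t**3 + 7*t**2 - 16*t + 12)) dt + ∫(2/(t + 4)) dt + ∫(4/(t + 5)) dt.
Step 3. Evaluate the standard form [assuming t > -5]: now 4*log(t + 5) + ∫(6*t*exp(t)) dt + ∫((-2*t**3 + t**2 + 4*t + 7)/(t**4 - 4*t**3 + 7*t**2 - 16*t + 12)) dt + ∫(2/(t + 4)) dt.
Step 4. Evaluate the standard form [assuming t > -4]: now 2*log(t + 4) + 4*log(t + 5) + ∫(6*t*exp(t)) dt + ∫((-2*t**3 + t**2 + 4*t + 7)/(t**4 - 4*t**3 + 7*t**2 - 16*t + 12)) dt.
Step 5. Integrate ∫(6*t*exp(t)) dt by parts with u = t, dv = (6*exp(t)) dt, so v = 6*exp(t): now 6*t*exp(t) + 2*log(t + 4) + 4*log(t + 5) + ∫((-2*t**3 + t**2 + 4*t + 7)/(t**4 - 4*t**3 + 7*t**2 - 16*t + 12)) dt + ∫(-6*exp(t)) dt.
Step 6. Evaluate the standard form: now 6*t*exp(t) - 6*exp(t) + 2*log(t + 4) + 4*log(t + 5) + ∫((-2*t**3 + t**2 + 4*t + 7)/(t**4 - 4*t**3 + 7*t**2 - 16*t + 12)) dt.
Step 7. Decompose ∫((-2*t**3 + t**2 + 4*t + 7)/(t**4 - 4*t**3 + 7*t**2 - 16*t + 12)) dt by partial fractions, (-2*t**3 + t**2 + 4*t + 7)/(t**4 - 4*t**3 + 7*t**2 - 16*t + 12) = -3/(t**2 + 4) - 1/(t - 1) - 1/(t - 3): now 6*t*exp(t) - 6*exp(t) + 2*log(t + 4) + 4*log(t + 5) + ∫(-1/(t - 3)) dt + ∫(-1/(t - 1)) dt + ∫(-3/(t**2 + 4)) dt.
Step 8. Evaluate the standard form [assuming t > 1]: now 6*t*exp(t) - 6*exp(t) - log(t - 1) + 2*log(t + 4) + 4*log(t + 5) + ∫(-1/(t - 3)) dt + ∫(-3/(t**2 + 4)) dt.
Step 9. Evaluate the standard form [assuming t > 3]: now 6*t*exp(t) - 6*exp(t) - log(t - 3) - log(t - 1) + 2*log(t + 4) + 4*log(t + 5) + ∫(-3/(t**2 + 4)) dt.
Step 10. Evaluate the standard form: now 6*t*exp(t) - 6*exp(t) - log(t - 3) - log(t - 1) + 2*log(t + 4) + 4*log(t + 5) - 3*atan(t/2)/2.
Answer: 6*t*exp(t) - 6*exp(t) - log(t - 3) - log(t - 1) + 2*log(t + 4) + 4*log(t + 5) - 3*atan(t/2)/2.


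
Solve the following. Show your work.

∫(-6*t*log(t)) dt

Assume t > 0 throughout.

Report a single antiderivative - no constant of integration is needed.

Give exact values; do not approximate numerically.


Step 1. Integrate ∫(-6*t*log(t)) dt by parts with u = log(t), dv = (-6*t) dt, so v = -3*t**2 [assuming t > 0]: now -3*t**2*log(t) + ∫(3*t) dt.
Step 2. Evaluate the standard form: now -3*t**2*log(t) + 3*t**2/2.
Answer: -3*t**2*log(t) + 3*t**2/2.


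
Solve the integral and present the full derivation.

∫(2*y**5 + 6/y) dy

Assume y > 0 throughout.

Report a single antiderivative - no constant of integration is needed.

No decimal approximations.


Step 1. Rewrite: now ∫(6/y) dy + ∫(2*y**5) dy.
Step 2. Evaluate the standard form [assuming y > 0]: now 6*log(y) + ∫(2*y**5) dy.
Step 3. Evaluate the standard form: now y**6/3 + 6*log(y).
Answer: y**6/3 + 6*log(y).


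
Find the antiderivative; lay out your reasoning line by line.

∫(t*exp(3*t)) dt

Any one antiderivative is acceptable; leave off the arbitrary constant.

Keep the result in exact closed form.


Step 1. Integrate ∫(t*exp(3*t)) dt by parts with u = t, dv = (exp(3*t)) dt, so v = exp(3*t)/3: now t*exp(3*t)/3 + ∫(-exp(3*t)/3) dt.
Step 2. Evaluate the standard form: now t*exp(3*t)/3 - exp(3*t)/9.
Answer: t*exp(3*t)/3 - exp(3*t)/9.


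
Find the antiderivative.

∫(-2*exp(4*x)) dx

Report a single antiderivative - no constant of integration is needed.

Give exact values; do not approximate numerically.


Answer: -exp(4*x)/2.


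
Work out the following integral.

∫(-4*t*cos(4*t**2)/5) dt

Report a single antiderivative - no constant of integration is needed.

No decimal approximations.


Answer: -sin(4*t**2)/10.


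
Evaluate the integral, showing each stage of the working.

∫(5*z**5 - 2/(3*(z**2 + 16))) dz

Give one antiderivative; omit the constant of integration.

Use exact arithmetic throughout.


Step 1. Rewrite: now ∫(5*z**5) dz + ∫(-2/(3*(z**2 + 16))) dz.
Step 2. Evaluate the standard form: now 5*z**6/6 + ∫(-2/(3*(z**2 + 16))) dz.
Step 3. Evaluate the standard form: now 5*z**6/6 - atan(z/4)/6.
Answer: 5*z**6/6 - atan(z/4)/6.


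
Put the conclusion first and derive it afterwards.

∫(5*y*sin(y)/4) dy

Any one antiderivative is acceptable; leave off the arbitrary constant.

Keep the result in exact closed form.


The answer is -5*y*cos(y)/4 + 5*sin(y)/4.
Step 1. Integrate ∫(5*y*sin(y)/4) dy by parts with u = y, dv = (5*sin(y)/4) dy, so v = -5*cos(y)/4: now -5*y*cos(y)/4 + ∫(5*cos(y)/4) dy.
Step 2. Evaluate the standard form: now -5*y*cos(y)/4 + 5*sin(y)/4.
Answer: -5*y*cos(y)/4 + 5*sin(y)/4.


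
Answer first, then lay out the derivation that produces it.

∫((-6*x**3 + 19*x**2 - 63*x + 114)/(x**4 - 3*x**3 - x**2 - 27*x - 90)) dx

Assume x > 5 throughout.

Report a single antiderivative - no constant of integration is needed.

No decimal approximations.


The answer is -2*log(x - 5) - 4*log(x + 2) + atan(x/3).
Step 1. Decompose ∫((-6*x**3 + 19*x**2 - 63*x + 114)/(x**4 - 3*x**3 - x**2 - 27*x - 90)) dx by partial fractions, (-6*x**3 + 19*x**2 - 63*x + 114)/(x**4 - 3*x**3 - x**2 - 27*x - 90) = 3/(x**2 + 9) - 4/(x + 2) - 2/(x - 5): now ∫(-2/(x - 5)) dx + ∫(-4/(x + 2)) dx + ∫(3/(x**2 + 9)) dx.
Step 2. Evaluate the standard form [assuming x > 5]: now -2*log(x - 5) + ∫(-4/(x + 2)) dx + ∫(3/(x**2 + 9)) dx.
Step 3. Evaluate the standard form [assuming x > -2]: now -2*log(x - 5) - 4*log(x + 2) + ∫(3/(x**2 + 9)) dx.
Step 4. Evaluate the standard form: now -2*log(x - 5) - 4*log(x + 2) + atan(x/3).
Answer: -2*log(x - 5) - 4*log(x + 2) + atan(x/3).


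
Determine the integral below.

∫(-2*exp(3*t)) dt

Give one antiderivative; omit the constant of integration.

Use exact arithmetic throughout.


Answer: -2*exp(3*t)/3.
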